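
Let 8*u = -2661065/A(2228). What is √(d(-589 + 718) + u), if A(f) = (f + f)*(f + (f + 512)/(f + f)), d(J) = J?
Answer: √5652685660332246/6620472 ≈ 11.356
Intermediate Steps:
A(f) = 2*f*(f + (512 + f)/(2*f)) (A(f) = (2*f)*(f + (512 + f)/((2*f))) = (2*f)*(f + (512 + f)*(1/(2*f))) = (2*f)*(f + (512 + f)/(2*f)) = 2*f*(f + (512 + f)/(2*f)))
u = -2661065/79445664 (u = (-2661065/(512 + 2228 + 2*2228²))/8 = (-2661065/(512 + 2228 + 2*4963984))/8 = (-2661065/(512 + 2228 + 9927968))/8 = (-2661065/9930708)/8 = (-2661065*1/9930708)/8 = (⅛)*(-2661065/9930708) = -2661065/79445664 ≈ -0.033495)
√(d(-589 + 718) + u) = √((-589 + 718) - 2661065/79445664) = √(129 - 2661065/79445664) = √(10245829591/79445664) = √5652685660332246/6620472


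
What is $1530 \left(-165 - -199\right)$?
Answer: $52020$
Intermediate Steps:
$1530 \left(-165 - -199\right) = 1530 \left(-165 + 199\right) = 1530 \cdot 34 = 52020$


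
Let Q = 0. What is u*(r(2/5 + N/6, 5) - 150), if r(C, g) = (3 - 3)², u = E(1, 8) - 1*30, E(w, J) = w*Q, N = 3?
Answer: 4500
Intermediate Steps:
E(w, J) = 0 (E(w, J) = w*0 = 0)
u = -30 (u = 0 - 1*30 = 0 - 30 = -30)
r(C, g) = 0 (r(C, g) = 0² = 0)
u*(r(2/5 + N/6, 5) - 150) = -30*(0 - 150) = -30*(-150) = 4500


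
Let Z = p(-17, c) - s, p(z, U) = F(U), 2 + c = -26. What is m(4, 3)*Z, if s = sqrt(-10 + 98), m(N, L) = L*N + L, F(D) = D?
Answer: -420 - 30*sqrt(22) ≈ -560.71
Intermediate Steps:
c = -28 (c = -2 - 26 = -28)
p(z, U) = U
m(N, L) = L + L*N
s = 2*sqrt(22) (s = sqrt(88) = 2*sqrt(22) ≈ 9.3808)
Z = -28 - 2*sqrt(22) ≈ -37.381
m(4, 3)*Z = (3*(1 + 4))*(-28 - 2*sqrt(22)) = (3*5)*(-28 - 2*sqrt(22)) = 15*(-28 - 2*sqrt(22)) = -420 - 30*sqrt(22)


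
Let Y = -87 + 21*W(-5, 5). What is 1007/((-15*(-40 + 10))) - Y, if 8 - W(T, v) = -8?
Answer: -111043/450 ≈ -246.76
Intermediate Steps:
W(T, v) = 16 (W(T, v) = 8 - 1*(-8) = 8 + 8 = 16)
Y = 249 (Y = -87 + 21*16 = -87 + 336 = 249)
1007/((-15*(-40 + 10))) - Y = 1007/((-15*(-40 + 10))) - 1*249 = 1007/((-15*(-30))) - 249 = 1007/450 - 249 = -111043/450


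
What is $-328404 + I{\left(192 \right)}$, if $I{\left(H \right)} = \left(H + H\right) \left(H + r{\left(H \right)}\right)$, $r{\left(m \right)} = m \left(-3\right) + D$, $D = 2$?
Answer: $-475092$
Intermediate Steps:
$r{\left(m \right)} = 2 - 3 m$ ($r{\left(m \right)} = m \left(-3\right) + 2 = - 3 m + 2 = 2 - 3 m$)
$I{\left(H \right)} = 2 H \left(2 - 2 H\right)$ ($I{\left(H \right)} = \left(H + H\right) \left(H - \left(-2 + 3 H\right)\right) = 2 H \left(2 - 2 H\right)$)
$-328404 + I{\left(192 \right)} = -328404 + 4 \cdot 192 \left(1 - 192\right) = -328404 + 4 \cdot 192 \left(-191\right) = -328404 - 146688 = -475092$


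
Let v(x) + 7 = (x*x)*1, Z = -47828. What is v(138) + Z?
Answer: -28791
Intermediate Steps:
v(x) = -7 + x² (v(x) = -7 + (x*x)*1 = -7 + x²*1 = -7 + x²)
v(138) + Z = (-7 + 138²) - 47828 = (-7 + 19044) - 47828 = 19037 - 47828 = -28791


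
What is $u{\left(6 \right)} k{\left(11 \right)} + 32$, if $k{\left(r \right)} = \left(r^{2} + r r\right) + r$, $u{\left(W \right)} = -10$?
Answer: $-2498$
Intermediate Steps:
$k{\left(r \right)} = r + 2 r^{2}$ ($k{\left(r \right)} = \left(r^{2} + r^{2}\right) + r = 2 r^{2} + r = r + 2 r^{2}$)
$u{\left(6 \right)} k{\left(11 \right)} + 32 = - 10 \cdot 11 \left(1 + 2 \cdot 11\right) + 32 = - 10 \cdot 11 \left(1 + 22\right) + 32 = - 10 \cdot 11 \cdot 23 + 32 = \left(-10\right) 253 + 32 = -2530 + 32 = -2498$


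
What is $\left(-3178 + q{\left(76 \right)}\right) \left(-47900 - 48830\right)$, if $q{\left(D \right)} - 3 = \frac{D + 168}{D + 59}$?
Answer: $\frac{8287458826}{27} \approx 3.0694 \cdot 10^{8}$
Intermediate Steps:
$q{\left(D \right)} = 3 + \frac{168 + D}{59 + D}$ ($q{\left(D \right)} = 3 + \frac{D + 168}{D + 59} = 3 + \frac{168 + D}{59 + D}$)
$\left(-3178 + q{\left(76 \right)}\right) \left(-47900 - 48830\right) = \left(-3178 + \frac{345 + 4 \cdot 76}{59 + 76}\right) \left(-47900 - 48830\right) = \left(-3178 + \frac{345 + 304}{135}\right) \left(-96730\right) = \left(-3178 + \frac{1}{135} \cdot 649\right) \left(-96730\right) = \left(-3178 + \frac{649}{135}\right) \left(-96730\right) = \left(- \frac{428381}{135}\right) \left(-96730\right) = \frac{8287458826}{27}$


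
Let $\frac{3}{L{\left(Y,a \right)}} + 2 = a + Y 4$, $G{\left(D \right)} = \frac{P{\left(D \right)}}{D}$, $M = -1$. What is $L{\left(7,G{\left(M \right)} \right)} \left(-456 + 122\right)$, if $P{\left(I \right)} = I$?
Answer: $- \frac{334}{9} \approx -37.111$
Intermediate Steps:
$G{\left(D \right)} = 1$ ($G{\left(D \right)} = \frac{D}{D} = 1$)
$L{\left(Y,a \right)} = \frac{3}{-2 + a + 4 Y}$ ($L{\left(Y,a \right)} = \frac{3}{-2 + \left(a + Y 4\right)} = \frac{3}{-2 + \left(a + 4 Y\right)} = \frac{3}{-2 + a + 4 Y}$)
$L{\left(7,G{\left(M \right)} \right)} \left(-456 + 122\right) = \frac{3}{-2 + 1 + 4 \cdot 7} \left(-456 + 122\right) = \frac{3}{-2 + 1 + 28} \left(-334\right) = \frac{3}{27} \left(-334\right) = 3 \cdot \frac{1}{27} \left(-334\right) = \frac{1}{9} \left(-334\right) = - \frac{334}{9}$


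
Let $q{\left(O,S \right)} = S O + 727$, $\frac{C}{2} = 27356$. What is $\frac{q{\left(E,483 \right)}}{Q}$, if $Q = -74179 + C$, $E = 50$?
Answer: $- \frac{24877}{19467} \approx -1.2779$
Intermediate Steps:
$C = 54712$ ($C = 2 \cdot 27356 = 54712$)
$q{\left(O,S \right)} = 727 + O S$ ($q{\left(O,S \right)} = O S + 727 = 727 + O S$)
$Q = -19467$ ($Q = -74179 + 54712 = -19467$)
$\frac{q{\left(E,483 \right)}}{Q} = \frac{727 + 50 \cdot 483}{-19467} = \left(727 + 24150\right) \left(- \frac{1}{19467}\right) = 24877 \left(- \frac{1}{19467}\right) = - \frac{24877}{19467}$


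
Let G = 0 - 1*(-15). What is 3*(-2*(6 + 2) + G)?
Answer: -3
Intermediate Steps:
G = 15 (G = 0 + 15 = 15)
3*(-2*(6 + 2) + G) = 3*(-2*(6 + 2) + 15) = 3*(-2*8 + 15) = 3*(-16 + 15) = 3*(-1) = -3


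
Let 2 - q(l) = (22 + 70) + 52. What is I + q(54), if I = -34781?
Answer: -34923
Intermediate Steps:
q(l) = -142 (q(l) = 2 - ((22 + 70) + 52) = 2 - (92 + 52) = 2 - 1*144 = 2 - 144 = -142)
I + q(54) = -34781 - 142 = -34923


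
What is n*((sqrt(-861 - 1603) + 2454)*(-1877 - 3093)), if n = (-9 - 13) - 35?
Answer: 695193660 + 1133160*I*sqrt(154) ≈ 6.9519e+8 + 1.4062e+7*I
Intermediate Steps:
n = -57 (n = -22 - 35 = -57)
n*((sqrt(-861 - 1603) + 2454)*(-1877 - 3093)) = -57*(sqrt(-861 - 1603) + 2454)*(-1877 - 3093) = -57*(sqrt(-2464) + 2454)*(-4970) = -57*(4*I*sqrt(154) + 2454)*(-4970) = -57*(2454 + 4*I*sqrt(154))*(-4970) = -57*(-12196380 - 19880*I*sqrt(154)) = 695193660 + 1133160*I*sqrt(154)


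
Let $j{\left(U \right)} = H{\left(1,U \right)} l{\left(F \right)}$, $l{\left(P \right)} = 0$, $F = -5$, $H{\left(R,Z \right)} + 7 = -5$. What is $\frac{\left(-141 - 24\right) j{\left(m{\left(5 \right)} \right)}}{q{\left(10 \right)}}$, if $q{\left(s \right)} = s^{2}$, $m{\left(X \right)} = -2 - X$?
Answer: $0$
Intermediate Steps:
$H{\left(R,Z \right)} = -12$ ($H{\left(R,Z \right)} = -7 - 5 = -12$)
$j{\left(U \right)} = 0$ ($j{\left(U \right)} = \left(-12\right) 0 = 0$)
$\frac{\left(-141 - 24\right) j{\left(m{\left(5 \right)} \right)}}{q{\left(10 \right)}} = \frac{\left(-141 - 24\right) 0}{10^{2}} = \frac{\left(-141 - 24\right) 0}{100} = \left(-165\right) 0 \cdot \frac{1}{100} = 0 \cdot \frac{1}{100} = 0$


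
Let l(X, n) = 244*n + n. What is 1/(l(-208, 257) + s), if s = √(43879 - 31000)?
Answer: 62965/3964578346 - 9*√159/3964578346 ≈ 1.5853e-5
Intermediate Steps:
l(X, n) = 245*n
s = 9*√159 (s = √12879 = 9*√159 ≈ 113.49)
1/(l(-208, 257) + s) = 1/(245*257 + 9*√159) = 1/(62965 + 9*√159)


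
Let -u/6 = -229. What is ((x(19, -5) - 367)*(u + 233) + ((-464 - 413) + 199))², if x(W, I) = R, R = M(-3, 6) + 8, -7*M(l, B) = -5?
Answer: 16282048150404/49 ≈ 3.3229e+11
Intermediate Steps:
u = 1374 (u = -6*(-229) = 1374)
M(l, B) = 5/7 (M(l, B) = -⅐*(-5) = 5/7)
R = 61/7 (R = 5/7 + 8 = 61/7 ≈ 8.7143)
x(W, I) = 61/7
((x(19, -5) - 367)*(u + 233) + ((-464 - 413) + 199))² = ((61/7 - 367)*(1374 + 233) + ((-464 - 413) + 199))² = (-2508/7*1607 + (-877 + 199))² = (-4030356/7 - 678)² = (-4035102/7)² = 16282048150404/49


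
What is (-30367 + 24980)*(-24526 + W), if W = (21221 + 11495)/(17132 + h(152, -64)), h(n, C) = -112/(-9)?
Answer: 5096192711693/38575 ≈ 1.3211e+8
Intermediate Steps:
h(n, C) = 112/9 (h(n, C) = -112*(-⅑) = 112/9)
W = 73611/38575 (W = (21221 + 11495)/(17132 + 112/9) = 32716/(154300/9) = 32716*(9/154300) = 73611/38575 ≈ 1.9083)
(-30367 + 24980)*(-24526 + W) = (-30367 + 24980)*(-24526 + 73611/38575) = -5387*(-946016839/38575) = 5096192711693/38575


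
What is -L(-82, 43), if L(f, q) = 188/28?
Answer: -47/7 ≈ -6.7143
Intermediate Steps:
L(f, q) = 47/7 (L(f, q) = 188*(1/28) = 47/7)
-L(-82, 43) = -1*47/7 = -47/7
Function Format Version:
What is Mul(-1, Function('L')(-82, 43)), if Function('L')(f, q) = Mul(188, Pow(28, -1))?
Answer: Rational(-47, 7) ≈ -6.7143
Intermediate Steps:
Function('L')(f, q) = Rational(47, 7) (Function('L')(f, q) = Mul(188, Rational(1, 28)) = Rational(47, 7))
Mul(-1, Function('L')(-82, 43)) = Mul(-1, Rational(47, 7)) = Rational(-47, 7)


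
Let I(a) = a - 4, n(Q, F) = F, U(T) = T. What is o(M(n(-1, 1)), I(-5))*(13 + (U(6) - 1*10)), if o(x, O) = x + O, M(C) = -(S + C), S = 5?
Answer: -135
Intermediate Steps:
I(a) = -4 + a
M(C) = -5 - C (M(C) = -(5 + C) = -5 - C)
o(x, O) = O + x
o(M(n(-1, 1)), I(-5))*(13 + (U(6) - 1*10)) = ((-4 - 5) + (-5 - 1*1))*(13 + (6 - 1*10)) = (-9 + (-5 - 1))*(13 + (6 - 10)) = (-9 - 6)*(13 - 4) = -15*9 = -135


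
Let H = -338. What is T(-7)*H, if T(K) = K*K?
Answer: -16562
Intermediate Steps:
T(K) = K²
T(-7)*H = (-7)²*(-338) = 49*(-338) = -16562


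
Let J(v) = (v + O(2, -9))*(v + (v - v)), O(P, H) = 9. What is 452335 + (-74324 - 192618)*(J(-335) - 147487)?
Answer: 10218191269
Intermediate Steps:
J(v) = v*(9 + v) (J(v) = (v + 9)*(v + (v - v)) = (9 + v)*(v + 0) = (9 + v)*v = v*(9 + v))
452335 + (-74324 - 192618)*(J(-335) - 147487) = 452335 + (-74324 - 192618)*(-335*(9 - 335) - 147487) = 452335 - 266942*(-335*(-326) - 147487) = 452335 - 266942*(109210 - 147487) = 452335 - 266942*(-38277) = 452335 + 10217738934 = 10218191269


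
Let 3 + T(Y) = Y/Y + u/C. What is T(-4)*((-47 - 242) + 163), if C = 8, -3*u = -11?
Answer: 777/4 ≈ 194.25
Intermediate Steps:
u = 11/3 (u = -⅓*(-11) = 11/3 ≈ 3.6667)
T(Y) = -37/24 (T(Y) = -3 + (Y/Y + (11/3)/8) = -3 + (1 + (11/3)*(⅛)) = -3 + (1 + 11/24) = -3 + 35/24 = -37/24)
T(-4)*((-47 - 242) + 163) = -37*((-47 - 242) + 163)/24 = -37*(-289 + 163)/24 = -37/24*(-126) = 777/4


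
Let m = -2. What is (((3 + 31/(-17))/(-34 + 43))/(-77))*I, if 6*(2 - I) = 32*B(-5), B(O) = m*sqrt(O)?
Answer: -40/11781 - 640*I*sqrt(5)/35343 ≈ -0.0033953 - 0.040491*I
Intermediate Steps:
B(O) = -2*sqrt(O)
I = 2 + 32*I*sqrt(5)/3 (I = 2 - 16*(-2*I*sqrt(5))/3 = 2 - (-32)*I*sqrt(5)/3 = 2 + 32*I*sqrt(5)/3 ≈ 2.0 + 23.851*I)
(((3 + 31/(-17))/(-34 + 43))/(-77))*I = (((3 + 31/(-17))/(-34 + 43))/(-77))*(2 + 32*I*sqrt(5)/3) = (-(3 + 31*(-1/17))/(77*9))*(2 + 32*I*sqrt(5)/3) = (-(3 - 31/17)/(77*9))*(2 + 32*I*sqrt(5)/3) = (-20/(1309*9))*(2 + 32*I*sqrt(5)/3) = (-1/77*20/153)*(2 + 32*I*sqrt(5)/3) = -20*(2 + 32*I*sqrt(5)/3)/11781 = -40/11781 - 640*I*sqrt(5)/35343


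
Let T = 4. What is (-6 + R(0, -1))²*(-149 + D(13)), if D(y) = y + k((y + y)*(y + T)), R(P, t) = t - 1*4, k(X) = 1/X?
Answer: -7273431/442 ≈ -16456.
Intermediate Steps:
k(X) = 1/X
R(P, t) = -4 + t (R(P, t) = t - 4 = -4 + t)
D(y) = y + 1/(2*y*(4 + y)) (D(y) = y + 1/((y + y)*(y + 4)) = y + 1/((2*y)*(4 + y)) = y + 1/(2*y*(4 + y)))
(-6 + R(0, -1))²*(-149 + D(13)) = (-6 + (-4 - 1))²*(-149 + (13 + (½)/(13*(4 + 13)))) = (-6 - 5)²*(-149 + (13 + (½)*(1/13)/17)) = (-11)²*(-149 + (13 + (½)*(1/13)*(1/17))) = 121*(-149 + (13 + 1/442)) = 121*(-149 + 5747/442) = 121*(-60111/442) = -7273431/442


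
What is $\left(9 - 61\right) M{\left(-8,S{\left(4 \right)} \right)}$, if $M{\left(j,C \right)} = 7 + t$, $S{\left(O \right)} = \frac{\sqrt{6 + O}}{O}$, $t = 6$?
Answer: $-676$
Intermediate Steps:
$S{\left(O \right)} = \frac{\sqrt{6 + O}}{O}$
$M{\left(j,C \right)} = 13$ ($M{\left(j,C \right)} = 7 + 6 = 13$)
$\left(9 - 61\right) M{\left(-8,S{\left(4 \right)} \right)} = \left(9 - 61\right) 13 = \left(-52\right) 13 = -676$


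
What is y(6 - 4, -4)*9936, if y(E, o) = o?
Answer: -39744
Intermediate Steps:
y(6 - 4, -4)*9936 = -4*9936 = -39744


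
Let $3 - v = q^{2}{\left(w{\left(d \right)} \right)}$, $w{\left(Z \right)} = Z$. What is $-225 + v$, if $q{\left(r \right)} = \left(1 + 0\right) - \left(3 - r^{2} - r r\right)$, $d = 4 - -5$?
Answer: $-25822$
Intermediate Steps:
$d = 9$ ($d = 4 + 5 = 9$)
$q{\left(r \right)} = -2 + 2 r^{2}$ ($q{\left(r \right)} = 1 + \left(\left(r^{2} + r^{2}\right) - 3\right) = 1 + \left(2 r^{2} - 3\right) = 1 + \left(-3 + 2 r^{2}\right) = -2 + 2 r^{2}$)
$v = -25597$ ($v = 3 - \left(-2 + 2 \cdot 9^{2}\right)^{2} = 3 - \left(-2 + 2 \cdot 81\right)^{2} = 3 - \left(-2 + 162\right)^{2} = 3 - 160^{2} = 3 - 25600 = -25597$)
$-225 + v = -225 - 25597 = -25822$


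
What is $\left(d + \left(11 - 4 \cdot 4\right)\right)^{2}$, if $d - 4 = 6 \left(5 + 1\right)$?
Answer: $1225$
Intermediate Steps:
$d = 40$ ($d = 4 + 6 \left(5 + 1\right) = 4 + 6 \cdot 6 = 4 + 36 = 40$)
$\left(d + \left(11 - 4 \cdot 4\right)\right)^{2} = \left(40 + \left(11 - 4 \cdot 4\right)\right)^{2} = \left(40 + \left(11 - 16\right)\right)^{2} = \left(40 - 5\right)^{2} = 35^{2} = 1225$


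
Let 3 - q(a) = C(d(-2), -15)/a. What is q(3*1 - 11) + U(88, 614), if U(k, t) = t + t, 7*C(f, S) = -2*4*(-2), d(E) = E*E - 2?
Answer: 8619/7 ≈ 1231.3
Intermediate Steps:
d(E) = -2 + E² (d(E) = E² - 2 = -2 + E²)
C(f, S) = 16/7 (C(f, S) = (-2*4*(-2))/7 = (-8*(-2))/7 = (⅐)*16 = 16/7)
U(k, t) = 2*t
q(a) = 3 - 16/(7*a)
q(3*1 - 11) + U(88, 614) = (3 - 16/(7*(3*1 - 11))) + 2*614 = (3 - 16/(7*(3 - 11))) + 1228 = (3 - 16/7/(-8)) + 1228 = (3 - 16/7*(-⅛)) + 1228 = (3 + 2/7) + 1228 = 23/7 + 1228 = 8619/7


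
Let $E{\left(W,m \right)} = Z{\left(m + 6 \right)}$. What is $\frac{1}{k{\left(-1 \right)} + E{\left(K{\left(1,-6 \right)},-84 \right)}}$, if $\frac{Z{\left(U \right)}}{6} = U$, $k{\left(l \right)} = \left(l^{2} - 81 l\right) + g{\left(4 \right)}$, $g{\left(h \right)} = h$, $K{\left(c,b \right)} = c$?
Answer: $- \frac{1}{382} \approx -0.0026178$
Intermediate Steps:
$k{\left(l \right)} = 4 + l^{2} - 81 l$ ($k{\left(l \right)} = \left(l^{2} - 81 l\right) + 4 = 4 + l^{2} - 81 l$)
$Z{\left(U \right)} = 6 U$
$E{\left(W,m \right)} = 36 + 6 m$ ($E{\left(W,m \right)} = 6 \left(m + 6\right) = 6 \left(6 + m\right) = 36 + 6 m$)
$\frac{1}{k{\left(-1 \right)} + E{\left(K{\left(1,-6 \right)},-84 \right)}} = \frac{1}{\left(4 + \left(-1\right)^{2} - -81\right) + \left(36 + 6 \left(-84\right)\right)} = \frac{1}{\left(4 + 1 + 81\right) + \left(36 - 504\right)} = \frac{1}{86 - 468} = \frac{1}{-382} = - \frac{1}{382}$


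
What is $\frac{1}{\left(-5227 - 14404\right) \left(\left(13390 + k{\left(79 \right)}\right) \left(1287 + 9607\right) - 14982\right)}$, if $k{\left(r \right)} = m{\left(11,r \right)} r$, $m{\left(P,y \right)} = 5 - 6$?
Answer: $- \frac{1}{2846397865812} \approx -3.5132 \cdot 10^{-13}$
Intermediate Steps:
$m{\left(P,y \right)} = -1$
$k{\left(r \right)} = - r$
$\frac{1}{\left(-5227 - 14404\right) \left(\left(13390 + k{\left(79 \right)}\right) \left(1287 + 9607\right) - 14982\right)} = \frac{1}{\left(-5227 - 14404\right) \left(\left(13390 - 79\right) \left(1287 + 9607\right) - 14982\right)} = \frac{1}{\left(-19631\right) \left(\left(13390 - 79\right) 10894 - 14982\right)} = \frac{1}{\left(-19631\right) \left(13311 \cdot 10894 - 14982\right)} = \frac{1}{\left(-19631\right) \left(145010034 - 14982\right)} = \frac{1}{\left(-19631\right) 144995052} = \frac{1}{-2846397865812} = - \frac{1}{2846397865812}$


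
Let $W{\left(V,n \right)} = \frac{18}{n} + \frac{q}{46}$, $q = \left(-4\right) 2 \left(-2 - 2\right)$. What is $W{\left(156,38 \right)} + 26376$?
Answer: $\frac{11526823}{437} \approx 26377.0$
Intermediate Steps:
$q = 32$ ($q = - 8 \left(-2 - 2\right) = \left(-8\right) \left(-4\right) = 32$)
$W{\left(V,n \right)} = \frac{16}{23} + \frac{18}{n}$ ($W{\left(V,n \right)} = \frac{18}{n} + \frac{32}{46} = \frac{18}{n} + 32 \cdot \frac{1}{46} = \frac{18}{n} + \frac{16}{23} = \frac{16}{23} + \frac{18}{n}$)
$W{\left(156,38 \right)} + 26376 = \left(\frac{16}{23} + \frac{18}{38}\right) + 26376 = \left(\frac{16}{23} + 18 \cdot \frac{1}{38}\right) + 26376 = \left(\frac{16}{23} + \frac{9}{19}\right) + 26376 = \frac{511}{437} + 26376 = \frac{11526823}{437}$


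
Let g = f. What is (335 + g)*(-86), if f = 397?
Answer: -62952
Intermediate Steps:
g = 397
(335 + g)*(-86) = (335 + 397)*(-86) = 732*(-86) = -62952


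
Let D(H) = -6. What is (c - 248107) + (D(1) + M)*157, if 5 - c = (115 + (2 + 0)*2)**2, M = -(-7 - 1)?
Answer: -261949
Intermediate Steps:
M = 8 (M = -1*(-8) = 8)
c = -14156 (c = 5 - (115 + (2 + 0)*2)**2 = 5 - (115 + 2*2)**2 = 5 - (115 + 4)**2 = 5 - 1*119**2 = 5 - 1*14161 = 5 - 14161 = -14156)
(c - 248107) + (D(1) + M)*157 = (-14156 - 248107) + (-6 + 8)*157 = -262263 + 2*157 = -262263 + 314 = -261949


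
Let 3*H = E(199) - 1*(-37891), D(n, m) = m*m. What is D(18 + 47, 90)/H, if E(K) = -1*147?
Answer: 6075/9436 ≈ 0.64381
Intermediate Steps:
E(K) = -147
D(n, m) = m²
H = 37744/3 (H = (-147 - 1*(-37891))/3 = (-147 + 37891)/3 = (⅓)*37744 = 37744/3 ≈ 12581.)
D(18 + 47, 90)/H = 90²/(37744/3) = 8100*(3/37744) = 6075/9436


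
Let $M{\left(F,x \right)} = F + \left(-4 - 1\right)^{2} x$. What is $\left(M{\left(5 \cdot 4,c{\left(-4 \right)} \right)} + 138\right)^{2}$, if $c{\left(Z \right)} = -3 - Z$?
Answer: $33489$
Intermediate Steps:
$M{\left(F,x \right)} = F + 25 x$ ($M{\left(F,x \right)} = F + \left(-5\right)^{2} x = F + 25 x$)
$\left(M{\left(5 \cdot 4,c{\left(-4 \right)} \right)} + 138\right)^{2} = \left(\left(5 \cdot 4 + 25 \left(-3 - -4\right)\right) + 138\right)^{2} = \left(\left(20 + 25 \left(-3 + 4\right)\right) + 138\right)^{2} = \left(\left(20 + 25 \cdot 1\right) + 138\right)^{2} = \left(\left(20 + 25\right) + 138\right)^{2} = \left(45 + 138\right)^{2} = 183^{2} = 33489$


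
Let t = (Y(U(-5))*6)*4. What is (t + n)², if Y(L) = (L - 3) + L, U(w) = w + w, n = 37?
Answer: 265225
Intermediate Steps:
U(w) = 2*w
Y(L) = -3 + 2*L (Y(L) = (-3 + L) + L = -3 + 2*L)
t = -552 (t = ((-3 + 2*(2*(-5)))*6)*4 = ((-3 + 2*(-10))*6)*4 = ((-3 - 20)*6)*4 = -23*6*4 = -138*4 = -552)
(t + n)² = (-552 + 37)² = (-515)² = 265225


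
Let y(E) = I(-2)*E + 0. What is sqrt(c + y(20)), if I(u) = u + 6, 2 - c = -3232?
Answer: sqrt(3314) ≈ 57.567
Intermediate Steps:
c = 3234 (c = 2 - 1*(-3232) = 2 + 3232 = 3234)
I(u) = 6 + u
y(E) = 4*E (y(E) = (6 - 2)*E + 0 = 4*E + 0 = 4*E)
sqrt(c + y(20)) = sqrt(3234 + 4*20) = sqrt(3234 + 80) = sqrt(3314)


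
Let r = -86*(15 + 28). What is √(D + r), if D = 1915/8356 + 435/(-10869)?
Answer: I*√847262980614726753/15136894 ≈ 60.81*I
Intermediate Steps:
r = -3698 (r = -86*43 = -3698)
D = 5726425/30273788 (D = 1915*(1/8356) + 435*(-1/10869) = 1915/8356 - 145/3623 = 5726425/30273788 ≈ 0.18915)
√(D + r) = √(5726425/30273788 - 3698) = √(-111946741599/30273788) = I*√847262980614726753/15136894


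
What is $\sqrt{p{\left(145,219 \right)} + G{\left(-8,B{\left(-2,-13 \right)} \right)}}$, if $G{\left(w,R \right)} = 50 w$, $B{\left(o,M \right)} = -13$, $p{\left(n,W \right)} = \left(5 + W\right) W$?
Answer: $4 \sqrt{3041} \approx 220.58$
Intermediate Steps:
$p{\left(n,W \right)} = W \left(5 + W\right)$
$\sqrt{p{\left(145,219 \right)} + G{\left(-8,B{\left(-2,-13 \right)} \right)}} = \sqrt{219 \left(5 + 219\right) + 50 \left(-8\right)} = \sqrt{219 \cdot 224 - 400} = \sqrt{49056 - 400} = \sqrt{48656} = 4 \sqrt{3041}$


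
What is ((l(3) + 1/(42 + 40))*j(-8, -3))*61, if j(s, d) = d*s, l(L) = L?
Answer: 180804/41 ≈ 4409.9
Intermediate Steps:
((l(3) + 1/(42 + 40))*j(-8, -3))*61 = ((3 + 1/(42 + 40))*(-3*(-8)))*61 = ((3 + 1/82)*24)*61 = ((247/82)*24)*61 = (2964/41)*61 = 180804/41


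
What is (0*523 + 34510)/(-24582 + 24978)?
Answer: 17255/198 ≈ 87.146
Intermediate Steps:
(0*523 + 34510)/(-24582 + 24978) = (0 + 34510)/396 = 34510*(1/396) = 17255/198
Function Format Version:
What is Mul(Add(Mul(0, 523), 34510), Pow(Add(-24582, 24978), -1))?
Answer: Rational(17255, 198) ≈ 87.146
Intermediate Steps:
Mul(Add(Mul(0, 523), 34510), Pow(Add(-24582, 24978), -1)) = Mul(Add(0, 34510), Pow(396, -1)) = Mul(34510, Rational(1, 396)) = Rational(17255, 198)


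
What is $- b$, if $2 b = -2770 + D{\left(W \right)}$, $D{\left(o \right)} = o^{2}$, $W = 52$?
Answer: $33$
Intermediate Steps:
$b = -33$ ($b = \frac{-2770 + 52^{2}}{2} = \frac{-2770 + 2704}{2} = \frac{1}{2} \left(-66\right) = -33$)
$- b = \left(-1\right) \left(-33\right) = 33$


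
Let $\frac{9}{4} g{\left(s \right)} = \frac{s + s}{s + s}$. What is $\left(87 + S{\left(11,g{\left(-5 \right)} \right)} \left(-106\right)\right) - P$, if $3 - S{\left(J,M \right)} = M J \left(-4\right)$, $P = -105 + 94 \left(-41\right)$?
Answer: $\frac{14896}{9} \approx 1655.1$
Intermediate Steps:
$P = -3959$ ($P = -105 - 3854 = -3959$)
$g{\left(s \right)} = \frac{4}{9}$ ($g{\left(s \right)} = \frac{4 \frac{s + s}{s + s}}{9} = \frac{4 \frac{2 s}{2 s}}{9} = \frac{4 \cdot 2 s \frac{1}{2 s}}{9} = \frac{4}{9} \cdot 1 = \frac{4}{9}$)
$S{\left(J,M \right)} = 3 + 4 J M$ ($S{\left(J,M \right)} = 3 - M J \left(-4\right) = 3 - J M \left(-4\right) = 3 - - 4 J M = 3 + 4 J M$)
$\left(87 + S{\left(11,g{\left(-5 \right)} \right)} \left(-106\right)\right) - P = \left(87 + \left(3 + 4 \cdot 11 \cdot \frac{4}{9}\right) \left(-106\right)\right) - -3959 = \left(87 + \left(3 + \frac{176}{9}\right) \left(-106\right)\right) + 3959 = \left(87 + \frac{203}{9} \left(-106\right)\right) + 3959 = \left(87 - \frac{21518}{9}\right) + 3959 = - \frac{20735}{9} + 3959 = \frac{14896}{9}$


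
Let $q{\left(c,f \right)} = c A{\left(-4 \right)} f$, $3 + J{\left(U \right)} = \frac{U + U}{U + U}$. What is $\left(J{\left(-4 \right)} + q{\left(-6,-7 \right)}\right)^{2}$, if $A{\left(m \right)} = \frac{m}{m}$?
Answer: $1600$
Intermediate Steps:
$J{\left(U \right)} = -2$ ($J{\left(U \right)} = -3 + \frac{U + U}{U + U} = -3 + \frac{2 U}{2 U} = -3 + 2 U \frac{1}{2 U} = -3 + 1 = -2$)
$A{\left(m \right)} = 1$
$q{\left(c,f \right)} = c f$ ($q{\left(c,f \right)} = c 1 f = c f$)
$\left(J{\left(-4 \right)} + q{\left(-6,-7 \right)}\right)^{2} = \left(-2 - -42\right)^{2} = \left(-2 + 42\right)^{2} = 40^{2} = 1600$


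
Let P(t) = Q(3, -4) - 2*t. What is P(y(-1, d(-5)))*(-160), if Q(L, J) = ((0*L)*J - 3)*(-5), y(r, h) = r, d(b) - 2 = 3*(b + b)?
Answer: -2720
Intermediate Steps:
d(b) = 2 + 6*b (d(b) = 2 + 3*(b + b) = 2 + 3*(2*b) = 2 + 6*b)
Q(L, J) = 15 (Q(L, J) = (0*J - 3)*(-5) = (0 - 3)*(-5) = -3*(-5) = 15)
P(t) = 15 - 2*t
P(y(-1, d(-5)))*(-160) = (15 - 2*(-1))*(-160) = (15 + 2)*(-160) = 17*(-160) = -2720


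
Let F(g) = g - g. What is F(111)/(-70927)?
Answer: 0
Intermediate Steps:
F(g) = 0
F(111)/(-70927) = 0/(-70927) = 0*(-1/70927) = 0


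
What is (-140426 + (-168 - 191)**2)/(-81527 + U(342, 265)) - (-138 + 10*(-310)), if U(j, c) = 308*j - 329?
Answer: 15203339/4696 ≈ 3237.5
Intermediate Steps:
U(j, c) = -329 + 308*j
(-140426 + (-168 - 191)**2)/(-81527 + U(342, 265)) - (-138 + 10*(-310)) = (-140426 + (-168 - 191)**2)/(-81527 + (-329 + 308*342)) - (-138 + 10*(-310)) = (-140426 + (-359)**2)/(-81527 + (-329 + 105336)) - (-138 - 3100) = (-140426 + 128881)/(-81527 + 105007) - 1*(-3238) = -11545/23480 + 3238 = -11545*1/23480 + 3238 = -2309/4696 + 3238 = 15203339/4696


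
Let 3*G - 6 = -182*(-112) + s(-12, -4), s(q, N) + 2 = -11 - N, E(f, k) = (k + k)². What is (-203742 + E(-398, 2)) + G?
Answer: -590797/3 ≈ -1.9693e+5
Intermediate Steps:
E(f, k) = 4*k² (E(f, k) = (2*k)² = 4*k²)
s(q, N) = -13 - N (s(q, N) = -2 + (-11 - N) = -13 - N)
G = 20381/3 (G = 2 + (-182*(-112) + (-13 - 1*(-4)))/3 = 2 + (20384 + (-13 + 4))/3 = 2 + (20384 - 9)/3 = 2 + (⅓)*20375 = 2 + 20375/3 = 20381/3 ≈ 6793.7)
(-203742 + E(-398, 2)) + G = (-203742 + 4*2²) + 20381/3 = (-203742 + 4*4) + 20381/3 = (-203742 + 16) + 20381/3 = -203726 + 20381/3 = -590797/3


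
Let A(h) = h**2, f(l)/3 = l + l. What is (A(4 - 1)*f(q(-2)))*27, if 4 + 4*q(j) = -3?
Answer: -5103/2 ≈ -2551.5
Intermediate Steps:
q(j) = -7/4 (q(j) = -1 + (1/4)*(-3) = -1 - 3/4 = -7/4)
f(l) = 6*l (f(l) = 3*(l + l) = 3*(2*l) = 6*l)
(A(4 - 1)*f(q(-2)))*27 = ((4 - 1)**2*(6*(-7/4)))*27 = (3**2*(-21/2))*27 = (9*(-21/2))*27 = -189/2*27 = -5103/2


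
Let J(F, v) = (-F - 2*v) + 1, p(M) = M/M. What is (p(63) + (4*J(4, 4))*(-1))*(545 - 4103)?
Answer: -160110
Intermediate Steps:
p(M) = 1
J(F, v) = 1 - F - 2*v
(p(63) + (4*J(4, 4))*(-1))*(545 - 4103) = (1 + (4*(1 - 1*4 - 2*4))*(-1))*(545 - 4103) = (1 + (4*(1 - 4 - 8))*(-1))*(-3558) = (1 + (4*(-11))*(-1))*(-3558) = (1 - 44*(-1))*(-3558) = (1 + 44)*(-3558) = 45*(-3558) = -160110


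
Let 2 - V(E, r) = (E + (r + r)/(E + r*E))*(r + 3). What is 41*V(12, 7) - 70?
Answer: -119227/24 ≈ -4967.8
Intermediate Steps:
V(E, r) = 2 - (3 + r)*(E + 2*r/(E + E*r)) (V(E, r) = 2 - (E + (r + r)/(E + r*E))*(r + 3) = 2 - (E + (2*r)/(E + E*r))*(3 + r) = 2 - (E + 2*r/(E + E*r))*(3 + r) = 2 - (3 + r)*(E + 2*r/(E + E*r)))
41*V(12, 7) - 70 = 41*((-6*7 - 3*12² - 2*7² + 2*12 - 1*12²*7² - 4*7*12² + 2*12*7)/(12*(1 + 7))) - 70 = 41*((1/12)*(-42 - 3*144 - 2*49 + 24 - 1*144*49 - 4*7*144 + 168)/8) - 70 = 41*((1/12)*(⅛)*(-42 - 432 - 98 + 24 - 7056 - 4032 + 168)) - 70 = 41*((1/12)*(⅛)*(-11468)) - 70 = 41*(-2867/24) - 70 = -117547/24 - 70 = -119227/24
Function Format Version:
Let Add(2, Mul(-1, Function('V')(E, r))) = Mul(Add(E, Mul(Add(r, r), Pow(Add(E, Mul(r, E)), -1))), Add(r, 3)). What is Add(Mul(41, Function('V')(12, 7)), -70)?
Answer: Rational(-119227, 24) ≈ -4967.8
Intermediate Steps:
Function('V')(E, r) = Add(2, Mul(-1, Add(3, r), Add(E, Mul(2, r, Pow(Add(E, Mul(E, r)), -1))))) (Function('V')(E, r) = Add(2, Mul(-1, Mul(Add(E, Mul(Add(r, r), Pow(Add(E, Mul(r, E)), -1))), Add(r, 3)))) = Add(2, Mul(-1, Mul(Add(E, Mul(Mul(2, r), Pow(Add(E, Mul(E, r)), -1))), Add(3, r)))) = Add(2, Mul(-1, Mul(Add(E, Mul(2, r, Pow(Add(E, Mul(E, r)), -1))), Add(3, r)))) = Add(2, Mul(-1, Mul(Add(3, r), Add(E, Mul(2, r, Pow(Add(E, Mul(E, r)), -1)))))) = Add(2, Mul(-1, Add(3, r), Add(E, Mul(2, r, Pow(Add(E, Mul(E, r)), -1))))))
Add(Mul(41, Function('V')(12, 7)), -70) = Add(Mul(41, Mul(Pow(12, -1), Pow(Add(1, 7), -1), Add(Mul(-6, 7), Mul(-3, Pow(12, 2)), Mul(-2, Pow(7, 2)), Mul(2, 12), Mul(-1, Pow(12, 2), Pow(7, 2)), Mul(-4, 7, Pow(12, 2)), Mul(2, 12, 7)))), -70) = Add(Mul(41, Mul(Rational(1, 12), Pow(8, -1), Add(-42, Mul(-3, 144), Mul(-2, 49), 24, Mul(-1, 144, 49), Mul(-4, 7, 144), 168))), -70) = Add(Mul(41, Mul(Rational(1, 12), Rational(1, 8), Add(-42, -432, -98, 24, -7056, -4032, 168))), -70) = Add(Mul(41, Mul(Rational(1, 12), Rational(1, 8), -11468)), -70) = Add(Mul(41, Rational(-2867, 24)), -70) = Add(Rational(-117547, 24), -70) = Rational(-119227, 24)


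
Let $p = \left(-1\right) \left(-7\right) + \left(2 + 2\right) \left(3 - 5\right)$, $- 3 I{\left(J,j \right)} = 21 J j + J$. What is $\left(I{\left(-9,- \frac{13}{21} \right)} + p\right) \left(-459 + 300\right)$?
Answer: $5883$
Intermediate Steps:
$I{\left(J,j \right)} = - \frac{J}{3} - 7 J j$ ($I{\left(J,j \right)} = - \frac{21 J j + J}{3} = - \frac{J + 21 J j}{3} = - \frac{J}{3} - 7 J j$)
$p = -1$ ($p = 7 + 4 \left(-2\right) = 7 - 8 = -1$)
$\left(I{\left(-9,- \frac{13}{21} \right)} + p\right) \left(-459 + 300\right) = \left(\left(- \frac{1}{3}\right) \left(-9\right) \left(1 + 21 \left(- \frac{13}{21}\right)\right) - 1\right) \left(-459 + 300\right) = \left(\left(- \frac{1}{3}\right) \left(-9\right) \left(1 + 21 \left(\left(-13\right) \frac{1}{21}\right)\right) - 1\right) \left(-159\right) = \left(\left(- \frac{1}{3}\right) \left(-9\right) \left(1 + 21 \left(- \frac{13}{21}\right)\right) - 1\right) \left(-159\right) = \left(\left(- \frac{1}{3}\right) \left(-9\right) \left(1 - 13\right) - 1\right) \left(-159\right) = \left(\left(- \frac{1}{3}\right) \left(-9\right) \left(-12\right) - 1\right) \left(-159\right) = \left(-36 - 1\right) \left(-159\right) = \left(-37\right) \left(-159\right) = 5883$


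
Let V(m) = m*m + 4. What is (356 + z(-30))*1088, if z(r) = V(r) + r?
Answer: 1338240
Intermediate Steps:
V(m) = 4 + m**2 (V(m) = m**2 + 4 = 4 + m**2)
z(r) = 4 + r + r**2 (z(r) = (4 + r**2) + r = 4 + r + r**2)
(356 + z(-30))*1088 = (356 + (4 - 30 + (-30)**2))*1088 = (356 + (4 - 30 + 900))*1088 = (356 + 874)*1088 = 1230*1088 = 1338240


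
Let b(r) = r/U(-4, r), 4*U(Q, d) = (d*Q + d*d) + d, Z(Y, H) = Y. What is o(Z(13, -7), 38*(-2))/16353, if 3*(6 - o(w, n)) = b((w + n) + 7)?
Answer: 1066/2894481 ≈ 0.00036829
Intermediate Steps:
U(Q, d) = d/4 + d**2/4 + Q*d/4 (U(Q, d) = ((d*Q + d*d) + d)/4 = ((Q*d + d**2) + d)/4 = ((d**2 + Q*d) + d)/4 = (d + d**2 + Q*d)/4 = d/4 + d**2/4 + Q*d/4)
b(r) = 4/(-3 + r) (b(r) = r/((r*(1 - 4 + r)/4)) = r/((r*(-3 + r)/4)) = r*(4/(r*(-3 + r))) = 4/(-3 + r))
o(w, n) = 6 - 4/(3*(4 + n + w)) (o(w, n) = 6 - 4/(3*(-3 + ((w + n) + 7))) = 6 - 4/(3*(-3 + ((n + w) + 7))) = 6 - 4/(3*(-3 + (7 + n + w))) = 6 - 4/(3*(4 + n + w)))
o(Z(13, -7), 38*(-2))/16353 = ((68/3 + 6*(38*(-2)) + 6*13)/(4 + 38*(-2) + 13))/16353 = ((68/3 + 6*(-76) + 78)/(4 - 76 + 13))*(1/16353) = ((68/3 - 456 + 78)/(-59))*(1/16353) = -1/59*(-1066/3)*(1/16353) = (1066/177)*(1/16353) = 1066/2894481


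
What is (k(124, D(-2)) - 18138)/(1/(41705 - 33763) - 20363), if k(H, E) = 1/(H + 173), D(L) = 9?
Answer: 777880634/873303903 ≈ 0.89073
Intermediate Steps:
k(H, E) = 1/(173 + H)
(k(124, D(-2)) - 18138)/(1/(41705 - 33763) - 20363) = (1/(173 + 124) - 18138)/(1/(41705 - 33763) - 20363) = (1/297 - 18138)/(1/7942 - 20363) = -5386985/(297*(-161722945/7942)) = -5386985/297*(-7942/161722945) = 777880634/873303903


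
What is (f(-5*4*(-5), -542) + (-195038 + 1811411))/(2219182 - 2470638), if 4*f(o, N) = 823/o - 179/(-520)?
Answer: -16810301493/2615142400 ≈ -6.4281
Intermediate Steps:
f(o, N) = 179/2080 + 823/(4*o) (f(o, N) = (823/o - 179/(-520))/4 = (823/o - 179*(-1/520))/4 = (823/o + 179/520)/4 = (179/520 + 823/o)/4 = 179/2080 + 823/(4*o))
(f(-5*4*(-5), -542) + (-195038 + 1811411))/(2219182 - 2470638) = ((427960 + 179*(-5*4*(-5)))/(2080*((-5*4*(-5)))) + (-195038 + 1811411))/(2219182 - 2470638) = ((427960 + 179*(-20*(-5)))/(2080*((-20*(-5)))) + 1616373)/(-251456) = ((1/2080)*(427960 + 179*100)/100 + 1616373)*(-1/251456) = ((1/2080)*(1/100)*(427960 + 17900) + 1616373)*(-1/251456) = ((1/2080)*(1/100)*445860 + 1616373)*(-1/251456) = (22293/10400 + 1616373)*(-1/251456) = (16810301493/10400)*(-1/251456) = -16810301493/2615142400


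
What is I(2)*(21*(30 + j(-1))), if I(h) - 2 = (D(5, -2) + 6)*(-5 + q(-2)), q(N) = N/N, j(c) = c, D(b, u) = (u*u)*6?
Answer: -71862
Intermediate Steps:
D(b, u) = 6*u² (D(b, u) = u²*6 = 6*u²)
q(N) = 1
I(h) = -118 (I(h) = 2 + (6*(-2)² + 6)*(-5 + 1) = 2 + (6*4 + 6)*(-4) = 2 + (24 + 6)*(-4) = 2 + 30*(-4) = 2 - 120 = -118)
I(2)*(21*(30 + j(-1))) = -2478*(30 - 1) = -2478*29 = -118*609 = -71862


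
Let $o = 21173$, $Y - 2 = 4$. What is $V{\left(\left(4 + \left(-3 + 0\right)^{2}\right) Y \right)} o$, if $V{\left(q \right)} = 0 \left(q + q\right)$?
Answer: $0$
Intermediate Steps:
$Y = 6$ ($Y = 2 + 4 = 6$)
$V{\left(q \right)} = 0$ ($V{\left(q \right)} = 0 \cdot 2 q = 0$)
$V{\left(\left(4 + \left(-3 + 0\right)^{2}\right) Y \right)} o = 0 \cdot 21173 = 0$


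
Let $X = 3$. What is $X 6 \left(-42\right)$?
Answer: $-756$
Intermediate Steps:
$X 6 \left(-42\right) = 3 \cdot 6 \left(-42\right) = 18 \left(-42\right) = -756$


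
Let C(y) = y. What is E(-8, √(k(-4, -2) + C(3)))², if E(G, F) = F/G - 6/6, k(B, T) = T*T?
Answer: (8 + √7)²/64 ≈ 1.7708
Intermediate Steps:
k(B, T) = T²
E(G, F) = -1 + F/G (E(G, F) = F/G - 6*⅙ = F/G - 1 = -1 + F/G)
E(-8, √(k(-4, -2) + C(3)))² = ((√((-2)² + 3) - 1*(-8))/(-8))² = (-(√(4 + 3) + 8)/8)² = (-(√7 + 8)/8)² = (-(8 + √7)/8)² = (-1 - √7/8)²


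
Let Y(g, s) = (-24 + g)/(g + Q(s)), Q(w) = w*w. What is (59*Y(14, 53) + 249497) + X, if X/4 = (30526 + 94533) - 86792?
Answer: 1136440405/2823 ≈ 4.0257e+5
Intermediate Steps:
Q(w) = w**2
X = 153068 (X = 4*((30526 + 94533) - 86792) = 4*(125059 - 86792) = 4*38267 = 153068)
Y(g, s) = (-24 + g)/(g + s**2)
(59*Y(14, 53) + 249497) + X = (59*((-24 + 14)/(14 + 53**2)) + 249497) + 153068 = (59*(-10/(14 + 2809)) + 249497) + 153068 = (59*(-10/2823) + 249497) + 153068 = (-590/2823 + 249497) + 153068 = 704329441/2823 + 153068 = 1136440405/2823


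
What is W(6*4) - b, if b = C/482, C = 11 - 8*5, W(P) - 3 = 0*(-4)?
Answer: 1475/482 ≈ 3.0602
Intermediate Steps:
W(P) = 3 (W(P) = 3 + 0*(-4) = 3 + 0 = 3)
C = -29 (C = 11 - 40 = -29)
b = -29/482 ≈ -0.060166
W(6*4) - b = 3 - 1*(-29/482) = 3 + 29/482 = 1475/482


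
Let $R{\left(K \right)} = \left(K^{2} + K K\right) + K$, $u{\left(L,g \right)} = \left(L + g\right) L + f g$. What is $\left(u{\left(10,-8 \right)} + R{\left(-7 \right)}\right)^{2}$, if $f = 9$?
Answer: $1521$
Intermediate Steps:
$u{\left(L,g \right)} = 9 g + L \left(L + g\right)$ ($u{\left(L,g \right)} = \left(L + g\right) L + 9 g = L \left(L + g\right) + 9 g = 9 g + L \left(L + g\right)$)
$R{\left(K \right)} = K + 2 K^{2}$ ($R{\left(K \right)} = \left(K^{2} + K^{2}\right) + K = 2 K^{2} + K = K + 2 K^{2}$)
$\left(u{\left(10,-8 \right)} + R{\left(-7 \right)}\right)^{2} = \left(\left(10^{2} + 9 \left(-8\right) + 10 \left(-8\right)\right) - 7 \left(1 + 2 \left(-7\right)\right)\right)^{2} = \left(\left(100 - 72 - 80\right) - 7 \left(1 - 14\right)\right)^{2} = \left(-52 - -91\right)^{2} = \left(-52 + 91\right)^{2} = 39^{2} = 1521$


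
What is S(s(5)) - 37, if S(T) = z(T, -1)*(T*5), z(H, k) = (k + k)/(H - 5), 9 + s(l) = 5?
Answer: -373/9 ≈ -41.444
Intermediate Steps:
s(l) = -4 (s(l) = -9 + 5 = -4)
z(H, k) = 2*k/(-5 + H) (z(H, k) = (2*k)/(-5 + H) = 2*k/(-5 + H))
S(T) = -10*T/(-5 + T) (S(T) = (2*(-1)/(-5 + T))*(T*5) = (-2/(-5 + T))*(5*T) = -10*T/(-5 + T))
S(s(5)) - 37 = -10*(-4)/(-5 - 4) - 37 = -10*(-4)/(-9) - 37 = -10*(-4)*(-1/9) - 37 = -40/9 - 37 = -373/9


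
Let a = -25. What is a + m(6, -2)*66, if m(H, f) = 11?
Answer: 701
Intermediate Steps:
a + m(6, -2)*66 = -25 + 11*66 = -25 + 726 = 701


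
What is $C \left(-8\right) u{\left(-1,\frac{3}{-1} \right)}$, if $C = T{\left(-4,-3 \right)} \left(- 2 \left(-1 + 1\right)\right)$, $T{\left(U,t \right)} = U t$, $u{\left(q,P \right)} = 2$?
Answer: $0$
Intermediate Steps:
$C = 0$ ($C = \left(-4\right) \left(-3\right) \left(- 2 \left(-1 + 1\right)\right) = 12 \left(\left(-2\right) 0\right) = 12 \cdot 0 = 0$)
$C \left(-8\right) u{\left(-1,\frac{3}{-1} \right)} = 0 \left(-8\right) 2 = 0 \cdot 2 = 0$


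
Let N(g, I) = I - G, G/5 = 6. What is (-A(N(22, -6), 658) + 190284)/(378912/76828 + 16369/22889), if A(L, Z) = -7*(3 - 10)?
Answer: 16726565438081/496525715 ≈ 33687.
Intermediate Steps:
G = 30 (G = 5*6 = 30)
N(g, I) = -30 + I (N(g, I) = I - 1*30 = I - 30 = -30 + I)
A(L, Z) = 49 (A(L, Z) = -7*(-7) = 49)
(-A(N(22, -6), 658) + 190284)/(378912/76828 + 16369/22889) = (-1*49 + 190284)/(378912/76828 + 16369/22889) = (-49 + 190284)/(378912*(1/76828) + 16369*(1/22889)) = 190235/(94728/19207 + 16369/22889) = 190235/(2482628575/439629023) = 190235*(439629023/2482628575) = 16726565438081/496525715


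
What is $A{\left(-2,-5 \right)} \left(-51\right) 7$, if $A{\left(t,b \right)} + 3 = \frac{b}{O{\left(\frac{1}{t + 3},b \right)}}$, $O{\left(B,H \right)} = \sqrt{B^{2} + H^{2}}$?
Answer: $1071 + \frac{1785 \sqrt{26}}{26} \approx 1421.1$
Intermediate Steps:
$A{\left(t,b \right)} = -3 + \frac{b}{\sqrt{b^{2} + \frac{1}{\left(3 + t\right)^{2}}}}$ ($A{\left(t,b \right)} = -3 + \frac{b}{\sqrt{\left(\frac{1}{t + 3}\right)^{2} + b^{2}}} = -3 + \frac{b}{\sqrt{\left(\frac{1}{3 + t}\right)^{2} + b^{2}}} = -3 + \frac{b}{\sqrt{\frac{1}{\left(3 + t\right)^{2}} + b^{2}}} = -3 + \frac{b}{\sqrt{b^{2} + \frac{1}{\left(3 + t\right)^{2}}}}$)
$A{\left(-2,-5 \right)} \left(-51\right) 7 = \left(-3 - \frac{5}{\sqrt{\left(-5\right)^{2} + \frac{1}{\left(3 - 2\right)^{2}}}}\right) \left(-51\right) 7 = \left(-3 - \frac{5}{\sqrt{25 + 1^{-2}}}\right) \left(-51\right) 7 = \left(-3 - \frac{5}{\sqrt{25 + 1}}\right) \left(-51\right) 7 = \left(-3 - \frac{5}{\sqrt{26}}\right) \left(-51\right) 7 = \left(-3 - 5 \frac{\sqrt{26}}{26}\right) \left(-51\right) 7 = \left(-3 - \frac{5 \sqrt{26}}{26}\right) \left(-51\right) 7 = \left(153 + \frac{255 \sqrt{26}}{26}\right) 7 = 1071 + \frac{1785 \sqrt{26}}{26}$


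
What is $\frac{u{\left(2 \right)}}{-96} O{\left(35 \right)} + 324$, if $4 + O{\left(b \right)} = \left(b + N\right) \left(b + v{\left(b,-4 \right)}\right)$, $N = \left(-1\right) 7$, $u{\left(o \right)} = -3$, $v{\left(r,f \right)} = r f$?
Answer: $232$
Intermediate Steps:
$v{\left(r,f \right)} = f r$
$N = -7$
$O{\left(b \right)} = -4 - 3 b \left(-7 + b\right)$ ($O{\left(b \right)} = -4 + \left(b - 7\right) \left(b - 4 b\right) = -4 + \left(-7 + b\right) \left(- 3 b\right) = -4 - 3 b \left(-7 + b\right)$)
$\frac{u{\left(2 \right)}}{-96} O{\left(35 \right)} + 324 = - \frac{3}{-96} \left(-4 - 3 \cdot 35^{2} + 21 \cdot 35\right) + 324 = \left(-3\right) \left(- \frac{1}{96}\right) \left(-4 - 3675 + 735\right) + 324 = \frac{-4 - 3675 + 735}{32} + 324 = \frac{1}{32} \left(-2944\right) + 324 = -92 + 324 = 232$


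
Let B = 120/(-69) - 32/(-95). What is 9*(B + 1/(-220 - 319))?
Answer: -14883129/1177715 ≈ -12.637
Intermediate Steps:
B = -3064/2185 (B = 120*(-1/69) - 32*(-1/95) = -40/23 + 32/95 = -3064/2185 ≈ -1.4023)
9*(B + 1/(-220 - 319)) = 9*(-3064/2185 + 1/(-220 - 319)) = 9*(-3064/2185 + 1/(-539)) = 9*(-3064/2185 - 1/539) = 9*(-1653681/1177715) = -14883129/1177715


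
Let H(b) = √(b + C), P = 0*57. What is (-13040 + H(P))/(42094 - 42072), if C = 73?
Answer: -6520/11 + √73/22 ≈ -592.34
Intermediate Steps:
P = 0
H(b) = √(73 + b) (H(b) = √(b + 73) = √(73 + b))
(-13040 + H(P))/(42094 - 42072) = (-13040 + √(73 + 0))/(42094 - 42072) = (-13040 + √73)/22 = (-13040 + √73)*(1/22) = -6520/11 + √73/22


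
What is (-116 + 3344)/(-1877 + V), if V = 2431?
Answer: 1614/277 ≈ 5.8267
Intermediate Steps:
(-116 + 3344)/(-1877 + V) = (-116 + 3344)/(-1877 + 2431) = 3228/554 = 3228*(1/554) = 1614/277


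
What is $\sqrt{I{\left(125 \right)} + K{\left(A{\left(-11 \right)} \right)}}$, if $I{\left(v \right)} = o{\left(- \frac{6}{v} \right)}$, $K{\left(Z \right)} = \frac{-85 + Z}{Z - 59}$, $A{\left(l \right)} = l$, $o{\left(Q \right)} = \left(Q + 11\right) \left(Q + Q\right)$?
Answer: $\frac{2 \sqrt{61257}}{875} \approx 0.56572$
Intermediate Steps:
$o{\left(Q \right)} = 2 Q \left(11 + Q\right)$ ($o{\left(Q \right)} = \left(11 + Q\right) 2 Q = 2 Q \left(11 + Q\right)$)
$K{\left(Z \right)} = \frac{-85 + Z}{-59 + Z}$
$I{\left(v \right)} = - \frac{12 \left(11 - \frac{6}{v}\right)}{v}$ ($I{\left(v \right)} = 2 \left(- \frac{6}{v}\right) \left(11 - \frac{6}{v}\right) = - \frac{12 \left(11 - \frac{6}{v}\right)}{v}$)
$\sqrt{I{\left(125 \right)} + K{\left(A{\left(-11 \right)} \right)}} = \sqrt{\frac{12 \left(6 - 1375\right)}{15625} + \frac{-85 - 11}{-59 - 11}} = \sqrt{12 \cdot \frac{1}{15625} \left(6 - 1375\right) + \frac{1}{-70} \left(-96\right)} = \sqrt{12 \cdot \frac{1}{15625} \left(-1369\right) - - \frac{48}{35}} = \sqrt{- \frac{16428}{15625} + \frac{48}{35}} = \sqrt{\frac{35004}{109375}} = \frac{2 \sqrt{61257}}{875}$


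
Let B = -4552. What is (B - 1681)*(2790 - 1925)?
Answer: -5391545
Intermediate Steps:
(B - 1681)*(2790 - 1925) = (-4552 - 1681)*(2790 - 1925) = -6233*865 = -5391545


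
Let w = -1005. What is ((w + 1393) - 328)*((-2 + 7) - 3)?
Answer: 120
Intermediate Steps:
((w + 1393) - 328)*((-2 + 7) - 3) = ((-1005 + 1393) - 328)*((-2 + 7) - 3) = (388 - 328)*(5 - 3) = 60*2 = 120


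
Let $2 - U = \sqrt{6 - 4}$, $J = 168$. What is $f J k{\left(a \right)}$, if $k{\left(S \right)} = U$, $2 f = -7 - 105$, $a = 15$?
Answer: $-18816 + 9408 \sqrt{2} \approx -5511.1$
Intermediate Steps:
$f = -56$ ($f = \frac{-7 - 105}{2} = \frac{1}{2} \left(-112\right) = -56$)
$U = 2 - \sqrt{2}$ ($U = 2 - \sqrt{6 - 4} = 2 - \sqrt{2} \approx 0.58579$)
$k{\left(S \right)} = 2 - \sqrt{2}$
$f J k{\left(a \right)} = \left(-56\right) 168 \left(2 - \sqrt{2}\right) = - 9408 \left(2 - \sqrt{2}\right) = -18816 + 9408 \sqrt{2}$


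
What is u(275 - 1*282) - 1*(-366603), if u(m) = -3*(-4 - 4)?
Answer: 366627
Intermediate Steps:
u(m) = 24 (u(m) = -3*(-8) = 24)
u(275 - 1*282) - 1*(-366603) = 24 - 1*(-366603) = 24 + 366603 = 366627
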